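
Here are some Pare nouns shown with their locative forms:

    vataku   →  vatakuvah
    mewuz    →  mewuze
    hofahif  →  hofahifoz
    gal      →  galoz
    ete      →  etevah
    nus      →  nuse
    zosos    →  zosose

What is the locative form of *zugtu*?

zugtuvah

Looking at the final sound of each stem: -e when the stem ends in a sibilant (*mewuz*, *nus*, *zosos*); -oz when the stem ends in a non-sibilant consonant (*hofahif*, *gal*); -vah when the stem ends in a vowel (*vataku*, *ete*).
*zugtu*: final sound = /u/, a vowel → -vah → *zugtuvah*.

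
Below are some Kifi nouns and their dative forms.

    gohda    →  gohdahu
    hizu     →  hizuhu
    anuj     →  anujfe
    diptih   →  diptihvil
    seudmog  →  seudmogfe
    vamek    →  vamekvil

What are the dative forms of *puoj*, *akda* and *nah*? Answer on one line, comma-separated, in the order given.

Looking at the final sound of each stem: -vil when the stem ends in a voiceless consonant (*diptih*, *vamek*); -fe when the stem ends in a voiced consonant (*anuj*, *seudmog*); -hu when the stem ends in a vowel (*gohda*, *hizu*).
*puoj*: final sound = /j/, a voiced consonant → -fe → *puojfe*.
Since the final sound of *akda* is /a/ (a vowel), it takes -hu, giving *akdahu*.
The final sound of *nah* is /h/, which is a voiceless consonant, so the suffix is -vil, giving *nahvil*.

puojfe, akdahu, nahvil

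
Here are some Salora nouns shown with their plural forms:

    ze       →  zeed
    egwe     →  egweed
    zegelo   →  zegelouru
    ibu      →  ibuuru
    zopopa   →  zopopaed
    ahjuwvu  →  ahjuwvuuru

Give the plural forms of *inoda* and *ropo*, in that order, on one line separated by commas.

inodaed, ropouru

Looking at the last vowel of each stem: -uru when the last vowel of the stem is a rounded vowel (*zegelo*, *ibu*, *ahjuwvu*); -ed when the last vowel of the stem is an unrounded vowel (*ze*, *egwe*, *zopopa*).
*inoda* — last vowel /a/ (an unrounded vowel) → -ed → *inodaed*.
Since the last vowel of *ropo* is /o/ (a rounded vowel), it takes -uru, giving *ropouru*.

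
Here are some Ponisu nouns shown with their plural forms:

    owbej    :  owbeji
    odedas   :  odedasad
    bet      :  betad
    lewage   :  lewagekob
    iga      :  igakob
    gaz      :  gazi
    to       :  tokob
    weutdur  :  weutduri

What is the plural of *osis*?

Looking at the final sound of each stem: -ad when the stem ends in a voiceless consonant (*odedas*, *bet*); -i when the stem ends in a voiced consonant (*owbej*, *gaz*, *weutdur*); -kob when the stem ends in a vowel (*lewage*, *iga*, *to*).
The final sound of *osis* is /s/, which is a voiceless consonant, so the suffix is -ad, giving *osisad*.

osisad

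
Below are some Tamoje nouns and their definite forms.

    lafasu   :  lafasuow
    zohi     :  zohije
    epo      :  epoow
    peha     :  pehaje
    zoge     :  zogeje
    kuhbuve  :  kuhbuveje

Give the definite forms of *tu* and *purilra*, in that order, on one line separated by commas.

The pattern is rounding harmony: -ow when the last vowel of the stem is a rounded vowel (*lafasu*, *epo*); -je when the last vowel of the stem is an unrounded vowel (*zohi*, *peha*, *zoge*, *kuhbuve*).
*tu* — last vowel /u/ (a rounded vowel) → -ow → *tuow*.
*purilra*: last vowel = /a/, an unrounded vowel → -je → *purilraje*.

tuow, purilraje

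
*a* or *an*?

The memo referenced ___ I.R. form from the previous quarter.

an

The indefinite article is chosen by the initial *sound* of the following word, not its spelling.
The initialism *I.R.* is read letter by letter; the first letter, I, is pronounced /aɪ/, which begins with a vowel sound.
So the article is *an*: The memo referenced an I.R. form from the previous quarter.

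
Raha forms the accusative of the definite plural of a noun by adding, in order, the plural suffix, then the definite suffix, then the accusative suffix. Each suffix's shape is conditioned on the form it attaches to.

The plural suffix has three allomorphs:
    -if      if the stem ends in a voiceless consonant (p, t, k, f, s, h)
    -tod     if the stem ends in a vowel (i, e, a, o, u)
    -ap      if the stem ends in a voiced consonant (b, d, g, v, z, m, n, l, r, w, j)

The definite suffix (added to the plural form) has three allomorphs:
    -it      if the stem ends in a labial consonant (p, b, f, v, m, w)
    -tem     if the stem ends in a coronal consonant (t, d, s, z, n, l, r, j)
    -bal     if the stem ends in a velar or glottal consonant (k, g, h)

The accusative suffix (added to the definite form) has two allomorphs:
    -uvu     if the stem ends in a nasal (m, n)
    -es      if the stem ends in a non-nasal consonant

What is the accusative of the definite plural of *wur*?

wurapites

*wur*: final sound = /r/, a voiced consonant → -ap → *wurap*.
The plural form *wurap*: final consonant = /p/, labial → -it → *wurapit*.
The definite form *wurapit*: final consonant = /t/, non-nasal → -es → *wurapites*.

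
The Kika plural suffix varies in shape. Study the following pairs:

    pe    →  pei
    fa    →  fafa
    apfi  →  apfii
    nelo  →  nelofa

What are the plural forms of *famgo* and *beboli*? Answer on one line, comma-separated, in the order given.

The suffix is conditioned by the last vowel: -i when the last vowel of the stem is a front vowel (*pe*, *apfi*); -fa when the last vowel of the stem is a back vowel (*fa*, *nelo*).
The last vowel of *famgo* is /o/, which is a back vowel, so the suffix is -fa, giving *famgofa*.
The last vowel of *beboli* is /i/, which is a front vowel, so the suffix is -i, giving *bebolii*.

famgofa, bebolii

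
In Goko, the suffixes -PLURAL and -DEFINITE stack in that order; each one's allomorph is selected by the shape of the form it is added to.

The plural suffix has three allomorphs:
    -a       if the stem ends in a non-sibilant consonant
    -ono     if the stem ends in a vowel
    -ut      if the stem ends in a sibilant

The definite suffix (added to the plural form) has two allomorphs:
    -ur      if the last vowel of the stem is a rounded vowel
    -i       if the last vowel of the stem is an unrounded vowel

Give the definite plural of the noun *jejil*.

*jejil* — final sound /l/ (a non-sibilant consonant) → -a → *jejila*.
The plural form *jejila* — last vowel /a/ (an unrounded vowel) → -i → *jejilai*.

jejilai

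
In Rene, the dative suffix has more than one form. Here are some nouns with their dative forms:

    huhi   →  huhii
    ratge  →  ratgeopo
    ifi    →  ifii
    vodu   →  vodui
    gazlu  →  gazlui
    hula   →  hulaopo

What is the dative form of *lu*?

The pattern is height harmony: -i when the last vowel of the stem is a high vowel (*huhi*, *ifi*, *vodu*, *gazlu*); -opo when the last vowel of the stem is a non-high vowel (*ratge*, *hula*).
*lu* — last vowel /u/ (a high vowel) → -i → *lui*.

lui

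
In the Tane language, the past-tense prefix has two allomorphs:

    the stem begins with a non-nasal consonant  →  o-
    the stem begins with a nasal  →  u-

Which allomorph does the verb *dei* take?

o-

The first consonant of *dei* is /d/, which is non-nasal, so the prefix is o-.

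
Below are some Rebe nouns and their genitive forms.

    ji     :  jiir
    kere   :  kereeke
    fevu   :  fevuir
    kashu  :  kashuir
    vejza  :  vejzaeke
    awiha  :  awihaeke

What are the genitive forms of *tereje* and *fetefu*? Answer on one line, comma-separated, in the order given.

terejeeke, fetefuir

The suffix is conditioned by the last vowel: -ir when the last vowel of the stem is a high vowel (*ji*, *fevu*, *kashu*); -eke when the last vowel of the stem is a non-high vowel (*kere*, *vejza*, *awiha*).
*tereje*: last vowel = /e/, a non-high vowel → -eke → *terejeeke*.
*fetefu* — last vowel /u/ (a high vowel) → -ir → *fetefuir*.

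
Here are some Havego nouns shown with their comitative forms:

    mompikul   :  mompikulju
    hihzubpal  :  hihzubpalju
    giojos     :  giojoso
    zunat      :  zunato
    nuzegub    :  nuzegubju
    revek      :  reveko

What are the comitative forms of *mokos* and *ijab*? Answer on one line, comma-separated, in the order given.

The pattern is voicing of the final consonant: -o when the stem ends in a voiceless consonant (*giojos*, *zunat*, *revek*); -ju when the stem ends in a voiced consonant (*mompikul*, *hihzubpal*, *nuzegub*).
*mokos*: final consonant = /s/, voiceless → -o → *mokoso*.
*ijab* — final consonant /b/ (voiced) → -ju → *ijabju*.

mokoso, ijabju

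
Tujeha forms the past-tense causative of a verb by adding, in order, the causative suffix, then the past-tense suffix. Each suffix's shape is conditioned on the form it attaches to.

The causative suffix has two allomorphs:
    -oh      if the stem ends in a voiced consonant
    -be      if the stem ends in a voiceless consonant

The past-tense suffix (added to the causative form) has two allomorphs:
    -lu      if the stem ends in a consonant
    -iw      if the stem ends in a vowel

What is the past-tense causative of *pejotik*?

pejotikbeiw

Since the final consonant of *pejotik* is /k/ (voiceless), it takes -be, giving *pejotikbe*.
The causative form *pejotikbe*: final sound = /e/, a vowel → -iw → *pejotikbeiw*.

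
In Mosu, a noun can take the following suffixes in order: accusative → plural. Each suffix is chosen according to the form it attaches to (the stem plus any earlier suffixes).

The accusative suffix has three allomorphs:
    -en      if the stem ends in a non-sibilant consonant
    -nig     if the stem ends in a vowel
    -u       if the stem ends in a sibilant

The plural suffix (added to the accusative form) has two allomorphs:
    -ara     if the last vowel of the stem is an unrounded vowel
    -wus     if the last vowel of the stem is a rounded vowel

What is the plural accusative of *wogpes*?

*wogpes* — final sound /s/ (a sibilant) → -u → *wogpesu*.
Since the last vowel of the accusative form *wogpesu* is /u/ (a rounded vowel), it takes -wus, giving *wogpesuwus*.

wogpesuwus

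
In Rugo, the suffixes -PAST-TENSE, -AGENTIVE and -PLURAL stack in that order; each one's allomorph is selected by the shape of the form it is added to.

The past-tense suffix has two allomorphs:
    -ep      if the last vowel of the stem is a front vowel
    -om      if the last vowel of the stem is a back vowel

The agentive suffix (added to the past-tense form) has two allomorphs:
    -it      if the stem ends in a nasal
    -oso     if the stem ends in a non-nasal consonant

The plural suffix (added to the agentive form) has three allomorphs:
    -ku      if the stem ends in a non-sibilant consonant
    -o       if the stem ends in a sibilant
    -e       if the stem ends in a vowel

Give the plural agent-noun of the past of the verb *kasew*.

kaseweposoe

*kasew* — last vowel /e/ (a front vowel) → -ep → *kasewep*.
The final consonant of the past-tense form *kasewep* is /p/, which is non-nasal, so the agentive suffix is -oso, giving *kaseweposo*.
The agentive form *kaseweposo*: final sound = /o/, a vowel → -e → *kaseweposoe*.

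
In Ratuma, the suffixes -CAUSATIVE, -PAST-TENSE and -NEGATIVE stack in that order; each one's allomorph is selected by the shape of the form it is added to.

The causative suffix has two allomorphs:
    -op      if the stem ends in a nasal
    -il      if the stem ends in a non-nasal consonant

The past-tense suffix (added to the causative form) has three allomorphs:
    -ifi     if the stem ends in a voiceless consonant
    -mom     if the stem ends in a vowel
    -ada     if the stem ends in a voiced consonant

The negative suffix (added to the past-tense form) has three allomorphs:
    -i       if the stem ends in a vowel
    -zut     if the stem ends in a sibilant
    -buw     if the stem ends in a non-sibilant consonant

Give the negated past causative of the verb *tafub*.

The final consonant of *tafub* is /b/, which is non-nasal, so the causative suffix is -il, giving *tafubil*.
Since the final sound of the causative form *tafubil* is /l/ (a voiced consonant), it takes -ada, giving *tafubilada*.
The past-tense form *tafubilada*: final sound = /a/, a vowel → -i → *tafubiladai*.

tafubiladai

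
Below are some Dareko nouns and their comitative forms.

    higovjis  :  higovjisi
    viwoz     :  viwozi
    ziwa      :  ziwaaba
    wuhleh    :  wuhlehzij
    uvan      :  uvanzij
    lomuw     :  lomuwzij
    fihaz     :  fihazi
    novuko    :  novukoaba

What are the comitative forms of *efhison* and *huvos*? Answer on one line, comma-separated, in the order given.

The pattern is sibilance of the final sound: -i when the stem ends in a sibilant (*higovjis*, *viwoz*, *fihaz*); -zij when the stem ends in a non-sibilant consonant (*wuhleh*, *uvan*, *lomuw*); -aba when the stem ends in a vowel (*ziwa*, *novuko*).
The final sound of *efhison* is /n/, which is a non-sibilant consonant, so the suffix is -zij, giving *efhisonzij*.
The final sound of *huvos* is /s/, which is a sibilant, so the suffix is -i, giving *huvosi*.

efhisonzij, huvosi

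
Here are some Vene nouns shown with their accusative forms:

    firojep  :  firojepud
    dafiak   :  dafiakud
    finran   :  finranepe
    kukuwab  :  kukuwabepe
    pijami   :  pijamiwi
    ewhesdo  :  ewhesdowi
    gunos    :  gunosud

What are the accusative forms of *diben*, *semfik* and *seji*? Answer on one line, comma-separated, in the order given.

dibenepe, semfikud, sejiwi

The pattern is voicing of the final sound: -ud when the stem ends in a voiceless consonant (*firojep*, *dafiak*, *gunos*); -epe when the stem ends in a voiced consonant (*finran*, *kukuwab*); -wi when the stem ends in a vowel (*pijami*, *ewhesdo*).
*diben*: final sound = /n/, a voiced consonant → -epe → *dibenepe*.
The final sound of *semfik* is /k/, which is a voiceless consonant, so the suffix is -ud, giving *semfikud*.
*seji*: final sound = /i/, a vowel → -wi → *sejiwi*.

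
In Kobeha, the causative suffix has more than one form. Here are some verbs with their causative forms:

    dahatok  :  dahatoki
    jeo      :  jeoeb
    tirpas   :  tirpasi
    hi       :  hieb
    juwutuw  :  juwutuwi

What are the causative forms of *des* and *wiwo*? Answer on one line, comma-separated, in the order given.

The alternation tracks the final sound of the stem — -i when the stem ends in a consonant (*dahatok*, *tirpas*, *juwutuw*); -eb when the stem ends in a vowel (*jeo*, *hi*).
The final sound of *des* is /s/, which is a consonant, so the suffix is -i, giving *desi*.
*wiwo* — final sound /o/ (a vowel) → -eb → *wiwoeb*.

desi, wiwoeb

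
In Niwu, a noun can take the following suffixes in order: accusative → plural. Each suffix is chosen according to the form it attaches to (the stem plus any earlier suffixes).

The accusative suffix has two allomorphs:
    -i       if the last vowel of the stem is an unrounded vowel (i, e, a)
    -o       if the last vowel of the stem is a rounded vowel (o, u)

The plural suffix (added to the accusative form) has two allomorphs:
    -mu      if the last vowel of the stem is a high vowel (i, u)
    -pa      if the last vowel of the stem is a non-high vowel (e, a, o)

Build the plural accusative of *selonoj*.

Since the last vowel of *selonoj* is /o/ (a rounded vowel), it takes -o, giving *selonojo*.
The accusative form *selonojo* — last vowel /o/ (a non-high vowel) → -pa → *selonojopa*.

selonojopa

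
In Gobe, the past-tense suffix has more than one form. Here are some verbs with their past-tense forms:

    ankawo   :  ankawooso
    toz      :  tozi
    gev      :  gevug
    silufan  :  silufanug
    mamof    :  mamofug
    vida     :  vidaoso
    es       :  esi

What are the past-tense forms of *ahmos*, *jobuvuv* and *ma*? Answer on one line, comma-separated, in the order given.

ahmosi, jobuvuvug, maoso

The suffix is conditioned by the final sound: -i when the stem ends in a sibilant (*toz*, *es*); -ug when the stem ends in a non-sibilant consonant (*gev*, *silufan*, *mamof*); -oso when the stem ends in a vowel (*ankawo*, *vida*).
*ahmos*: final sound = /s/, a sibilant → -i → *ahmosi*.
*jobuvuv*: final sound = /v/, a non-sibilant consonant → -ug → *jobuvuvug*.
*ma* — final sound /a/ (a vowel) → -oso → *maoso*.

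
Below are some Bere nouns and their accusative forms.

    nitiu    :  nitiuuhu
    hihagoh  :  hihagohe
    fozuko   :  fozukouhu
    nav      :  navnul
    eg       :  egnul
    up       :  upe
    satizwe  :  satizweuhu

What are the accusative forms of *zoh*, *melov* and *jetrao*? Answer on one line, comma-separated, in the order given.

The alternation tracks the final sound of the stem — -e when the stem ends in a voiceless consonant (*hihagoh*, *up*); -nul when the stem ends in a voiced consonant (*nav*, *eg*); -uhu when the stem ends in a vowel (*nitiu*, *fozuko*, *satizwe*).
*zoh* — final sound /h/ (a voiceless consonant) → -e → *zohe*.
*melov* — final sound /v/ (a voiced consonant) → -nul → *melovnul*.
Since the final sound of *jetrao* is /o/ (a vowel), it takes -uhu, giving *jetraouhu*.

zohe, melovnul, jetraouhu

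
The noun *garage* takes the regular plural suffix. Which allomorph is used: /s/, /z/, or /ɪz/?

/ɪz/

The stem *garage* ends in a sibilant (/s, z, ʃ, ʒ, tʃ, dʒ/).
The plural suffix surfaces as /ɪz/ after sibilants, /s/ after other voiceless consonants, and /z/ after other voiced sounds.
So the plural -s on *garage* is pronounced /ɪz/.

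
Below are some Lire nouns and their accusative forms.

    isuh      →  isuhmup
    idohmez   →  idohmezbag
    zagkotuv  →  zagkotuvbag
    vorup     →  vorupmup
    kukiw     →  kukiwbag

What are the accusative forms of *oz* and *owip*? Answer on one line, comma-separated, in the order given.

Looking at the final consonant of each stem: -mup when the stem ends in a voiceless consonant (*isuh*, *vorup*); -bag when the stem ends in a voiced consonant (*idohmez*, *zagkotuv*, *kukiw*).
*oz* — final consonant /z/ (voiced) → -bag → *ozbag*.
The final consonant of *owip* is /p/, which is voiceless, so the suffix is -mup, giving *owipmup*.

ozbag, owipmup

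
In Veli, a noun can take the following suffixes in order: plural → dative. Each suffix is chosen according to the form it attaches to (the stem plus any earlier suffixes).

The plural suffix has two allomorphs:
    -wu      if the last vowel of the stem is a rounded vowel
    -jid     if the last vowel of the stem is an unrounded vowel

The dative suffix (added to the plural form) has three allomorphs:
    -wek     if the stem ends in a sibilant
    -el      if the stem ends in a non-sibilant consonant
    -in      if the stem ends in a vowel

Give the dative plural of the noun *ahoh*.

*ahoh*: last vowel = /o/, a rounded vowel → -wu → *ahohwu*.
Since the final sound of the plural form *ahohwu* is /u/ (a vowel), it takes -in, giving *ahohwuin*.

ahohwuin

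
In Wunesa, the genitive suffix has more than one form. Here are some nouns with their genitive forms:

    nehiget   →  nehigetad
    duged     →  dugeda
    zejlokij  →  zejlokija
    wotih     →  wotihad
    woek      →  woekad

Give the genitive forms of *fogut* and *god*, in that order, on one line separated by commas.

The pattern is voicing of the final consonant: -ad when the stem ends in a voiceless consonant (*nehiget*, *wotih*, *woek*); -a when the stem ends in a voiced consonant (*duged*, *zejlokij*).
*fogut*: final consonant = /t/, voiceless → -ad → *fogutad*.
*god*: final consonant = /d/, voiced → -a → *goda*.

fogutad, goda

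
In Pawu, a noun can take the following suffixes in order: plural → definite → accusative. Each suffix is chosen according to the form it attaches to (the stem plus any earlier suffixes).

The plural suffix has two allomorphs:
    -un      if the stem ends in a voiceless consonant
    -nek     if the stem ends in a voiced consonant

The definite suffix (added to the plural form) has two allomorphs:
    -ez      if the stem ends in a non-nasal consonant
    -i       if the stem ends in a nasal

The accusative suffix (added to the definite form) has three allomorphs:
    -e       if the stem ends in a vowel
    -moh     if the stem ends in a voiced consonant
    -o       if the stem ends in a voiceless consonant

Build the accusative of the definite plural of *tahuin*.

tahuinnekezmoh

*tahuin* — final consonant /n/ (voiced) → -nek → *tahuinnek*.
The final consonant of the plural form *tahuinnek* is /k/, which is non-nasal, so the definite suffix is -ez, giving *tahuinnekez*.
The definite form *tahuinnekez*: final sound = /z/, a voiced consonant → -moh → *tahuinnekezmoh*.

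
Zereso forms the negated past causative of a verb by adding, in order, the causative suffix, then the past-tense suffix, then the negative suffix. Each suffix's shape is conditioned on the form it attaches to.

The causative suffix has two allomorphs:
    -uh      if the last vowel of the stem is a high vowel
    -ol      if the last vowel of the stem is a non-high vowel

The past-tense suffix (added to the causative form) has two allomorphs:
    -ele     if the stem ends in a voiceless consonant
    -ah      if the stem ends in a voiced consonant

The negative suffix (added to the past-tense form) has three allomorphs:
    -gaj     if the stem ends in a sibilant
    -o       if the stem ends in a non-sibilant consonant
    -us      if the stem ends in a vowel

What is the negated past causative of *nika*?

nikaolaho

The last vowel of *nika* is /a/, which is a non-high vowel, so the causative suffix is -ol, giving *nikaol*.
The final consonant of the causative form *nikaol* is /l/, which is voiced, so the past-tense suffix is -ah, giving *nikaolah*.
Since the final sound of the past-tense form *nikaolah* is /h/ (a non-sibilant consonant), it takes -o, giving *nikaolaho*.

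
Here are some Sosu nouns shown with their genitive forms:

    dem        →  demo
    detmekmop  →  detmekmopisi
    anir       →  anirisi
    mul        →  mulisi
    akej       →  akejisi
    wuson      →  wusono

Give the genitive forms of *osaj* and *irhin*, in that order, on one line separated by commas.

osajisi, irhino

The alternation tracks the final consonant of the stem — -o when the stem ends in a nasal (*dem*, *wuson*); -isi when the stem ends in a non-nasal consonant (*detmekmop*, *anir*, *mul*, *akej*).
*osaj*: final consonant = /j/, non-nasal → -isi → *osajisi*.
The final consonant of *irhin* is /n/, which is a nasal, so the suffix is -o, giving *irhino*.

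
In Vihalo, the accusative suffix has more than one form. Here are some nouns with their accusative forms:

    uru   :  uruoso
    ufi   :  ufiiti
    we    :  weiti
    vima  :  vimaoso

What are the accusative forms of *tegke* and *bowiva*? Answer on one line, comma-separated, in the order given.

Looking at the last vowel of each stem: -iti when the last vowel of the stem is a front vowel (*ufi*, *we*); -oso when the last vowel of the stem is a back vowel (*uru*, *vima*).
*tegke* — last vowel /e/ (a front vowel) → -iti → *tegkeiti*.
*bowiva* — last vowel /a/ (a back vowel) → -oso → *bowivaoso*.

tegkeiti, bowivaoso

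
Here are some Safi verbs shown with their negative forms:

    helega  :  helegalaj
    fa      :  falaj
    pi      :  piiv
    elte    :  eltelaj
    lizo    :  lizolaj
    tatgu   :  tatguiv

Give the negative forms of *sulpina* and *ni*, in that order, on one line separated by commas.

sulpinalaj, niiv

The suffix is conditioned by the last vowel: -iv when the last vowel of the stem is a high vowel (*pi*, *tatgu*); -laj when the last vowel of the stem is a non-high vowel (*helega*, *fa*, *elte*, *lizo*).
The last vowel of *sulpina* is /a/, which is a non-high vowel, so the suffix is -laj, giving *sulpinalaj*.
The last vowel of *ni* is /i/, which is a high vowel, so the suffix is -iv, giving *niiv*.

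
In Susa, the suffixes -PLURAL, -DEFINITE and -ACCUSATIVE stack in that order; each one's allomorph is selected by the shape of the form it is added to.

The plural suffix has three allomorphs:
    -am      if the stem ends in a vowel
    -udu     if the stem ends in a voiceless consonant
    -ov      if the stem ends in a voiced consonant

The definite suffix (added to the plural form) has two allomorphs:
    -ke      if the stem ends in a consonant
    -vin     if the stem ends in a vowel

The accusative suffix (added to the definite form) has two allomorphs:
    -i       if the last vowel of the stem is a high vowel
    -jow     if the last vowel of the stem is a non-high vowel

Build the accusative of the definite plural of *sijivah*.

sijivahuduvini

*sijivah* — final sound /h/ (a voiceless consonant) → -udu → *sijivahudu*.
The plural form *sijivahudu* — final sound /u/ (a vowel) → -vin → *sijivahuduvin*.
The definite form *sijivahuduvin*: last vowel = /i/, a high vowel → -i → *sijivahuduvini*.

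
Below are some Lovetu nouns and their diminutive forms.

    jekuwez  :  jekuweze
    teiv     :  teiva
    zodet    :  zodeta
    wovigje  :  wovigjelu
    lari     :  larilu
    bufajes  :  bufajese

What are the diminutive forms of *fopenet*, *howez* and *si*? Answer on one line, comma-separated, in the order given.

fopeneta, howeze, silu

Looking at the final sound of each stem: -e when the stem ends in a sibilant (*jekuwez*, *bufajes*); -a when the stem ends in a non-sibilant consonant (*teiv*, *zodet*); -lu when the stem ends in a vowel (*wovigje*, *lari*).
*fopenet* — final sound /t/ (a non-sibilant consonant) → -a → *fopeneta*.
*howez*: final sound = /z/, a sibilant → -e → *howeze*.
The final sound of *si* is /i/, which is a vowel, so the suffix is -lu, giving *silu*.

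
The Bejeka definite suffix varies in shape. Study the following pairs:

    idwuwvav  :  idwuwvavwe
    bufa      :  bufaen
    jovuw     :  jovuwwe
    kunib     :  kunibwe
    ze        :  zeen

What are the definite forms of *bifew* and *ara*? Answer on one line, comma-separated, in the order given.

The alternation tracks the final sound of the stem — -we when the stem ends in a consonant (*idwuwvav*, *jovuw*, *kunib*); -en when the stem ends in a vowel (*bufa*, *ze*).
The final sound of *bifew* is /w/, which is a consonant, so the suffix is -we, giving *bifewwe*.
*ara* — final sound /a/ (a vowel) → -en → *araen*.

bifewwe, araen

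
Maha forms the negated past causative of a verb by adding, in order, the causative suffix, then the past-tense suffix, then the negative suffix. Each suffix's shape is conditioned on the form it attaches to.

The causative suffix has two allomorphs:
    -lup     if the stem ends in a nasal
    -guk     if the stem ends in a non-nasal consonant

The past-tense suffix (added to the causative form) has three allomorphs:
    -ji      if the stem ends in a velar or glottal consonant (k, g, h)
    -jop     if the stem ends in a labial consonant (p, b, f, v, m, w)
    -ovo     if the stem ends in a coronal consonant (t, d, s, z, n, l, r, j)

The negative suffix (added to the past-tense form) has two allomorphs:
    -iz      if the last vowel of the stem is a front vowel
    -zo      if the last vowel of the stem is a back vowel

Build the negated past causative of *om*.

Since the final consonant of *om* is /m/ (a nasal), it takes -lup, giving *omlup*.
The causative form *omlup* — final consonant /p/ (labial) → -jop → *omlupjop*.
The past-tense form *omlupjop*: last vowel = /o/, a back vowel → -zo → *omlupjopzo*.

omlupjopzo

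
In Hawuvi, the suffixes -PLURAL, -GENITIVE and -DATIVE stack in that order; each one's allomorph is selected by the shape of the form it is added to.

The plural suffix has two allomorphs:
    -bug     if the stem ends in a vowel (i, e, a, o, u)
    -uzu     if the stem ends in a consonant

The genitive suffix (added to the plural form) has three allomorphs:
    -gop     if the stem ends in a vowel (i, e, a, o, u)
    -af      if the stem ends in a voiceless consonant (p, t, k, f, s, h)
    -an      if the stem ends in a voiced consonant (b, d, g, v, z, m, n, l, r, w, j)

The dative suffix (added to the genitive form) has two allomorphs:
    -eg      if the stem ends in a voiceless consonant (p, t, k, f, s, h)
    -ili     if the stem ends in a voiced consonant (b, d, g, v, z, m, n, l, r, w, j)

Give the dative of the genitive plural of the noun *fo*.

Since the final sound of *fo* is /o/ (a vowel), it takes -bug, giving *fobug*.
The final sound of the plural form *fobug* is /g/, which is a voiced consonant, so the genitive suffix is -an, giving *fobugan*.
The genitive form *fobugan*: final consonant = /n/, voiced → -ili → *fobuganili*.

fobuganili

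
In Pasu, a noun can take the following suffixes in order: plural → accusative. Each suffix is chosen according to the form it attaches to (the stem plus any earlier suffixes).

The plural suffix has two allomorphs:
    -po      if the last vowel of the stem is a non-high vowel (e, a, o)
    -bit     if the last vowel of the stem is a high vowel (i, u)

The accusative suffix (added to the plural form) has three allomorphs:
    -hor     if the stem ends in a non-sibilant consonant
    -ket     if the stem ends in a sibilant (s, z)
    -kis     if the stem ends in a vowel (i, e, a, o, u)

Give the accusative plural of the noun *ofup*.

ofupbithor

Since the last vowel of *ofup* is /u/ (a high vowel), it takes -bit, giving *ofupbit*.
The plural form *ofupbit*: final sound = /t/, a non-sibilant consonant → -hor → *ofupbithor*.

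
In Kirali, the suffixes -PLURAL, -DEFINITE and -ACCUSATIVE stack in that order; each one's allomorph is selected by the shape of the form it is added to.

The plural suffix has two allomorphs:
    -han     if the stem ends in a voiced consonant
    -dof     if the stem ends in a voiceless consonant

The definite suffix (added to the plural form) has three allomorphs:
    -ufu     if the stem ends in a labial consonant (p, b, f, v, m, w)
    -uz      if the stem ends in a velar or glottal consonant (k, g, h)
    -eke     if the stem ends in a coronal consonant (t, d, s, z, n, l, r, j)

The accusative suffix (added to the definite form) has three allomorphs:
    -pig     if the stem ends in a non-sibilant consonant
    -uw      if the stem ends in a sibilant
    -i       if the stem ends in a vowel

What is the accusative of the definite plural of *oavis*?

Since the final consonant of *oavis* is /s/ (voiceless), it takes -dof, giving *oavisdof*.
The final consonant of the plural form *oavisdof* is /f/, which is labial, so the definite suffix is -ufu, giving *oavisdofufu*.
The definite form *oavisdofufu* — final sound /u/ (a vowel) → -i → *oavisdofufui*.

oavisdofufui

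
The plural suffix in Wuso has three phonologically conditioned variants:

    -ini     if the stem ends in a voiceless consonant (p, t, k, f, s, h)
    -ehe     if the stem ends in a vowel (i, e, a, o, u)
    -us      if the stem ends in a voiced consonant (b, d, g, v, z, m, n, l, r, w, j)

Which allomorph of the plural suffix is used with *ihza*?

*ihza*: final sound = /a/, a vowel → -ehe.

-ehe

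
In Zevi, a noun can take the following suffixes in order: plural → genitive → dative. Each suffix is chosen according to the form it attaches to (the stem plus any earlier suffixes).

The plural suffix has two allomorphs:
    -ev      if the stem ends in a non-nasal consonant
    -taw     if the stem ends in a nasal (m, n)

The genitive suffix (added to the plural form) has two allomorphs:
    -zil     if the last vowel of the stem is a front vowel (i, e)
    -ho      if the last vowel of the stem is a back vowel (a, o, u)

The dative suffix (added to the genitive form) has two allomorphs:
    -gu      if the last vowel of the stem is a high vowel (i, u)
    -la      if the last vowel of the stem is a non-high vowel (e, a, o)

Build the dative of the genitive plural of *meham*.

The final consonant of *meham* is /m/, which is a nasal, so the plural suffix is -taw, giving *mehamtaw*.
The plural form *mehamtaw*: last vowel = /a/, a back vowel → -ho → *mehamtawho*.
The genitive form *mehamtawho* — last vowel /o/ (a non-high vowel) → -la → *mehamtawhola*.

mehamtawhola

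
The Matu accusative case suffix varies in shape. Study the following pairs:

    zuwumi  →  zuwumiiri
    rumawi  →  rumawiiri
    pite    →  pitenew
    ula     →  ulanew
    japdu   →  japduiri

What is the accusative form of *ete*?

etenew

The suffix is conditioned by the last vowel: -iri when the last vowel of the stem is a high vowel (*zuwumi*, *rumawi*, *japdu*); -new when the last vowel of the stem is a non-high vowel (*pite*, *ula*).
*ete* — last vowel /e/ (a non-high vowel) → -new → *etenew*.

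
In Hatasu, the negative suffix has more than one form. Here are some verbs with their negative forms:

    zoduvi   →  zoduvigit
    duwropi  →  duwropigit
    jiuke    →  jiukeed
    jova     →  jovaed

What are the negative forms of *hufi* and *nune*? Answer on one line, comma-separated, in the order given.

The suffix is conditioned by the last vowel: -git when the last vowel of the stem is a high vowel (*zoduvi*, *duwropi*); -ed when the last vowel of the stem is a non-high vowel (*jiuke*, *jova*).
*hufi*: last vowel = /i/, a high vowel → -git → *hufigit*.
*nune*: last vowel = /e/, a non-high vowel → -ed → *nuneed*.

hufigit, nuneed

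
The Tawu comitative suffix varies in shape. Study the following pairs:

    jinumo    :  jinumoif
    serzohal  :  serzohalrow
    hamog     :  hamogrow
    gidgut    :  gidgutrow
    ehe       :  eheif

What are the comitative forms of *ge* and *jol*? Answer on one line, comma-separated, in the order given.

The alternation tracks the final sound of the stem — -row when the stem ends in a consonant (*serzohal*, *hamog*, *gidgut*); -if when the stem ends in a vowel (*jinumo*, *ehe*).
*ge* — final sound /e/ (a vowel) → -if → *geif*.
*jol* — final sound /l/ (a consonant) → -row → *jolrow*.

geif, jolrow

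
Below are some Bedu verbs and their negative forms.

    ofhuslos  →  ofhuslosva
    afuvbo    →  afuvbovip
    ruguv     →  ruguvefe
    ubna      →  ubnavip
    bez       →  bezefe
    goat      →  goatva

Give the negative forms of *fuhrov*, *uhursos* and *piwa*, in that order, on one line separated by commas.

fuhrovefe, uhursosva, piwavip

The alternation tracks the final sound of the stem — -va when the stem ends in a voiceless consonant (*ofhuslos*, *goat*); -efe when the stem ends in a voiced consonant (*ruguv*, *bez*); -vip when the stem ends in a vowel (*afuvbo*, *ubna*).
Since the final sound of *fuhrov* is /v/ (a voiced consonant), it takes -efe, giving *fuhrovefe*.
The final sound of *uhursos* is /s/, which is a voiceless consonant, so the suffix is -va, giving *uhursosva*.
The final sound of *piwa* is /a/, which is a vowel, so the suffix is -vip, giving *piwavip*.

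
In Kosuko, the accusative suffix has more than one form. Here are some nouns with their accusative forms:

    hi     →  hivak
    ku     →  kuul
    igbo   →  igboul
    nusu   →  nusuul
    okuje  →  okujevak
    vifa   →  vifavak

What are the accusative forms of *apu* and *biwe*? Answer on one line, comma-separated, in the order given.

The pattern is rounding harmony: -ul when the last vowel of the stem is a rounded vowel (*ku*, *igbo*, *nusu*); -vak when the last vowel of the stem is an unrounded vowel (*hi*, *okuje*, *vifa*).
*apu* — last vowel /u/ (a rounded vowel) → -ul → *apuul*.
Since the last vowel of *biwe* is /e/ (an unrounded vowel), it takes -vak, giving *biwevak*.

apuul, biwevak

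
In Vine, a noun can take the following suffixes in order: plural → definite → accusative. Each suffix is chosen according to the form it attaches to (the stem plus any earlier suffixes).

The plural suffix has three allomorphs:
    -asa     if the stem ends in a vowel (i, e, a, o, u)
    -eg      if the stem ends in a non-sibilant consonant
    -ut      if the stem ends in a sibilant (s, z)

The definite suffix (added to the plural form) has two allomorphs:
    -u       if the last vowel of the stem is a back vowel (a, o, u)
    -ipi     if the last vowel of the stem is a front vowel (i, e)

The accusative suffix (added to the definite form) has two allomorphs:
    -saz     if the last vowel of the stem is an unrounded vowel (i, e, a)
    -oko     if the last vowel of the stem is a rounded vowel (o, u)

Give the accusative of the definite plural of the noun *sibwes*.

sibwesutuoko

*sibwes* — final sound /s/ (a sibilant) → -ut → *sibwesut*.
Since the last vowel of the plural form *sibwesut* is /u/ (a back vowel), it takes -u, giving *sibwesutu*.
Since the last vowel of the definite form *sibwesutu* is /u/ (a rounded vowel), it takes -oko, giving *sibwesutuoko*.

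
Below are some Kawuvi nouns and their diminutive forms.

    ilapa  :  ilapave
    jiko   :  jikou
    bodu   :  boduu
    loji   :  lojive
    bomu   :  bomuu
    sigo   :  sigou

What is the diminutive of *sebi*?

sebive

The alternation tracks the last vowel of the stem — -u when the last vowel of the stem is a rounded vowel (*jiko*, *bodu*, *bomu*, *sigo*); -ve when the last vowel of the stem is an unrounded vowel (*ilapa*, *loji*).
*sebi* — last vowel /i/ (an unrounded vowel) → -ve → *sebive*.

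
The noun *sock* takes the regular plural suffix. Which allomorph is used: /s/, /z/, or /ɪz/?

The stem *sock* ends in a voiceless non-sibilant consonant.
The plural suffix surfaces as /ɪz/ after sibilants, /s/ after other voiceless consonants, and /z/ after other voiced sounds.
So the plural -s on *sock* is pronounced /s/.

/s/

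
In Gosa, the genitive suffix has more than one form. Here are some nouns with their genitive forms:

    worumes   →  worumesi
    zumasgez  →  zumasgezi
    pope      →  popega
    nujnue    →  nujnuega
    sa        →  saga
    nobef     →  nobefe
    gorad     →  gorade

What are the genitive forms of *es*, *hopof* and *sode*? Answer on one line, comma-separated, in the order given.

esi, hopofe, sodega

Looking at the final sound of each stem: -i when the stem ends in a sibilant (*worumes*, *zumasgez*); -e when the stem ends in a non-sibilant consonant (*nobef*, *gorad*); -ga when the stem ends in a vowel (*pope*, *nujnue*, *sa*).
*es*: final sound = /s/, a sibilant → -i → *esi*.
Since the final sound of *hopof* is /f/ (a non-sibilant consonant), it takes -e, giving *hopofe*.
The final sound of *sode* is /e/, which is a vowel, so the suffix is -ga, giving *sodega*.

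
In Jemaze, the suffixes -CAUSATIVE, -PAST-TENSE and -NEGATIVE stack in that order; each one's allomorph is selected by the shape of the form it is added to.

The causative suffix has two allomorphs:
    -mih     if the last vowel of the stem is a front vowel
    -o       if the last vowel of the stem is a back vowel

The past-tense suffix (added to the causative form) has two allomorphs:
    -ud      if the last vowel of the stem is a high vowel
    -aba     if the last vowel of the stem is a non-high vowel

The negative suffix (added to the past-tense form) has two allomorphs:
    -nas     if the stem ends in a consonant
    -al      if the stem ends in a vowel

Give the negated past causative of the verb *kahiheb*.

kahihebmihudnas

Since the last vowel of *kahiheb* is /e/ (a front vowel), it takes -mih, giving *kahihebmih*.
Since the last vowel of the causative form *kahihebmih* is /i/ (a high vowel), it takes -ud, giving *kahihebmihud*.
The final sound of the past-tense form *kahihebmihud* is /d/, which is a consonant, so the negative suffix is -nas, giving *kahihebmihudnas*.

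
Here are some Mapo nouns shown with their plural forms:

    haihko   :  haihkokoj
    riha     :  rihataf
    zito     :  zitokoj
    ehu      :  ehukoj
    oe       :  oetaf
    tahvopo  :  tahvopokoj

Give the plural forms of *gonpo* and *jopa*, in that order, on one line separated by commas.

The pattern is rounding harmony: -koj when the last vowel of the stem is a rounded vowel (*haihko*, *zito*, *ehu*, *tahvopo*); -taf when the last vowel of the stem is an unrounded vowel (*riha*, *oe*).
*gonpo* — last vowel /o/ (a rounded vowel) → -koj → *gonpokoj*.
*jopa*: last vowel = /a/, an unrounded vowel → -taf → *jopataf*.

gonpokoj, jopataf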